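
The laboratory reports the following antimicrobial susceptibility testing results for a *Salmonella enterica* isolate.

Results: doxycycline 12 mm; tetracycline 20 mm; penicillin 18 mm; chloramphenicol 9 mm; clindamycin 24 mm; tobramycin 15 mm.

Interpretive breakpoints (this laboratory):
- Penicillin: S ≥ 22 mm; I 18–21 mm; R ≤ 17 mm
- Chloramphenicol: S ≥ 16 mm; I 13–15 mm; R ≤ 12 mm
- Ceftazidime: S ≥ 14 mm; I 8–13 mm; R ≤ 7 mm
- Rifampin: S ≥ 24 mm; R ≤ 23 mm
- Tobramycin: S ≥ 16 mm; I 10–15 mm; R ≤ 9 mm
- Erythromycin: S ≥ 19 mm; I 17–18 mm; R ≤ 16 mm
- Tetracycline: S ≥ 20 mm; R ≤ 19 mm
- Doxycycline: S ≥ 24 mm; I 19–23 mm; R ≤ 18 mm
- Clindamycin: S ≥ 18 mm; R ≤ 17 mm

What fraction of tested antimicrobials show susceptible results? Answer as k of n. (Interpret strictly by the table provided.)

2 of 6

Doxycycline 12 mm: ≤ 18 mm ⇒ resistant
Tetracycline: 20 mm is ≥ 20 mm — Susceptible
Penicillin: 18 mm is in 18–21 mm → intermediate
Chloramphenicol: 9 mm is ≤ 12 mm — Resistant
Clindamycin 24 mm: ≥ 18 mm ⇒ Susceptible
Tobramycin: 15 mm is in 10–15 mm — intermediate
Susceptible: 2/6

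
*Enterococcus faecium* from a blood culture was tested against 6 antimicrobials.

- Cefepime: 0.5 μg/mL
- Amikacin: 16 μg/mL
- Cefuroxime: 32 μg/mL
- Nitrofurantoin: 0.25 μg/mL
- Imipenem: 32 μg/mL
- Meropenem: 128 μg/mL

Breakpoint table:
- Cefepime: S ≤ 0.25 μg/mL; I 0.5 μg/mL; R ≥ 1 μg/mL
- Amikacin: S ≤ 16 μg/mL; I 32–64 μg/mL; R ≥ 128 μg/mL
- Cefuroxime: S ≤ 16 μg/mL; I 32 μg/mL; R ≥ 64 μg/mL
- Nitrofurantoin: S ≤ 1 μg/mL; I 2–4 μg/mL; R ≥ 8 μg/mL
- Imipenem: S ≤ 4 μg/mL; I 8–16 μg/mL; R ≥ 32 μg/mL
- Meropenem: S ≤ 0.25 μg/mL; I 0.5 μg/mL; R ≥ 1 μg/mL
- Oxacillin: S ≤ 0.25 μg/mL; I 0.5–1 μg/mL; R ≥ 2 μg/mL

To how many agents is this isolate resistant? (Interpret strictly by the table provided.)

2

Cefepime 0.5 μg/mL: = 0.5 μg/mL — intermediate
Amikacin (16 μg/mL) ≤ 16 μg/mL — Susceptible
Cefuroxime: 32 μg/mL is = 32 μg/mL → intermediate
Nitrofurantoin 0.25 μg/mL: ≤ 1 μg/mL ⇒ susceptible
Imipenem: 32 μg/mL is ≥ 32 μg/mL ⇒ Resistant
Meropenem (128 μg/mL) ≥ 1 μg/mL ⇒ resistant
Resistant: 2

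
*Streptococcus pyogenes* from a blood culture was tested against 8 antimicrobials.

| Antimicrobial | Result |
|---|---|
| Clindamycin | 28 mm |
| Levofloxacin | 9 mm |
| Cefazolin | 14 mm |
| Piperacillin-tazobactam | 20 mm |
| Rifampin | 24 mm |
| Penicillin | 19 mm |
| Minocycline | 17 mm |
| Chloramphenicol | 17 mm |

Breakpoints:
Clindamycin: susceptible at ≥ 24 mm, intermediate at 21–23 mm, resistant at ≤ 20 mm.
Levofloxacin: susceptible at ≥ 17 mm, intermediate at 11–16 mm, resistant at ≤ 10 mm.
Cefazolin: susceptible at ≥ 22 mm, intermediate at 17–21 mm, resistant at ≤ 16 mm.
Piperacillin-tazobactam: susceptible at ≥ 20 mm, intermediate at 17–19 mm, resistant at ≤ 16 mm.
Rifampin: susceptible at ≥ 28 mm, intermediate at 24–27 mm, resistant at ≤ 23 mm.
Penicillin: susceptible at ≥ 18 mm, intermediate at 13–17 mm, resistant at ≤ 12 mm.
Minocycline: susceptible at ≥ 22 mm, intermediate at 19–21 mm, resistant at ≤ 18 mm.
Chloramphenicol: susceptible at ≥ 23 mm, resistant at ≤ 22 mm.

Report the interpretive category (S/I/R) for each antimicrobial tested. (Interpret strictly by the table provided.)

Clindamycin: 28 mm is ≥ 24 mm ⇒ S
Levofloxacin (9 mm) ≤ 10 mm — R
Cefazolin 14 mm: ≤ 16 mm → R
Piperacillin-tazobactam: 20 mm is ≥ 20 mm → susceptible
Rifampin 24 mm: in 24–27 mm ⇒ I
Penicillin: 19 mm is ≥ 18 mm ⇒ Susceptible
Minocycline (17 mm) ≤ 18 mm → R
Chloramphenicol (17 mm) ≤ 22 mm → resistant

S, R, R, S, I, S, R, R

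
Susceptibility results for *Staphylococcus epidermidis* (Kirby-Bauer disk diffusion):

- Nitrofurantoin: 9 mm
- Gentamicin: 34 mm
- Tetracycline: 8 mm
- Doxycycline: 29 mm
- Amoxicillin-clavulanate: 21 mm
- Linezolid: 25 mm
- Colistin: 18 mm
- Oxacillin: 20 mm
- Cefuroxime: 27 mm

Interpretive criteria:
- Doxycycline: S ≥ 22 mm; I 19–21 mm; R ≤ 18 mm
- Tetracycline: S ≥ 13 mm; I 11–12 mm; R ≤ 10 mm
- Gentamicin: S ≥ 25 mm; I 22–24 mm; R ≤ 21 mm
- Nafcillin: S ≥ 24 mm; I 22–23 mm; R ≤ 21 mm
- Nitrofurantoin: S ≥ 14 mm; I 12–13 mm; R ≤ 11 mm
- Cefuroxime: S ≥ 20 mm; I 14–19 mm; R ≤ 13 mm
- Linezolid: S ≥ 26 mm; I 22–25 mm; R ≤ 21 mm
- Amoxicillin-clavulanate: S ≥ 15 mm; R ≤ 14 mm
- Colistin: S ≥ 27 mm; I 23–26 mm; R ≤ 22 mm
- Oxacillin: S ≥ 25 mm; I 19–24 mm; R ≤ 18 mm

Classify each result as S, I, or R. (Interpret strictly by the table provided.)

Nitrofurantoin: 9 mm is ≤ 11 mm → R
Gentamicin 34 mm: ≥ 25 mm ⇒ susceptible
Tetracycline 8 mm: ≤ 10 mm ⇒ Resistant
Doxycycline (29 mm) ≥ 22 mm ⇒ susceptible
Amoxicillin-clavulanate: 21 mm is ≥ 15 mm → S
Linezolid: 25 mm is in 22–25 mm — I
Colistin 18 mm: ≤ 22 mm — Resistant
Oxacillin (20 mm) in 19–24 mm ⇒ I
Cefuroxime (27 mm) ≥ 20 mm → S

R, S, R, S, S, I, R, I, S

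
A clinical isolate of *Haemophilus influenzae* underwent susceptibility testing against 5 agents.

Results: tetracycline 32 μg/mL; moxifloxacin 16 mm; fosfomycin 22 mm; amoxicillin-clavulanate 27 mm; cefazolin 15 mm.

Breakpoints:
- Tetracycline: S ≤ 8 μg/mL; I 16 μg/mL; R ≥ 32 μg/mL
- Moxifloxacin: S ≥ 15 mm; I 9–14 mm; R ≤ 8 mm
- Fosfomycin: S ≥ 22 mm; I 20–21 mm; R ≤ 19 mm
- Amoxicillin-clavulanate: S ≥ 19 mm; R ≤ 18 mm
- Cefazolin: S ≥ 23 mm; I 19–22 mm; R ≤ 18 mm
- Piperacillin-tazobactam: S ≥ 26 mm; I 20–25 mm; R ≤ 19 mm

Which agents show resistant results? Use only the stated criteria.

tetracycline, cefazolin

Tetracycline 32 μg/mL: ≥ 32 μg/mL — R
Moxifloxacin 16 mm: ≥ 15 mm ⇒ susceptible
Fosfomycin (22 mm) ≥ 22 mm ⇒ S
Amoxicillin-clavulanate: 27 mm is ≥ 19 mm → susceptible
Cefazolin: 15 mm is ≤ 18 mm → R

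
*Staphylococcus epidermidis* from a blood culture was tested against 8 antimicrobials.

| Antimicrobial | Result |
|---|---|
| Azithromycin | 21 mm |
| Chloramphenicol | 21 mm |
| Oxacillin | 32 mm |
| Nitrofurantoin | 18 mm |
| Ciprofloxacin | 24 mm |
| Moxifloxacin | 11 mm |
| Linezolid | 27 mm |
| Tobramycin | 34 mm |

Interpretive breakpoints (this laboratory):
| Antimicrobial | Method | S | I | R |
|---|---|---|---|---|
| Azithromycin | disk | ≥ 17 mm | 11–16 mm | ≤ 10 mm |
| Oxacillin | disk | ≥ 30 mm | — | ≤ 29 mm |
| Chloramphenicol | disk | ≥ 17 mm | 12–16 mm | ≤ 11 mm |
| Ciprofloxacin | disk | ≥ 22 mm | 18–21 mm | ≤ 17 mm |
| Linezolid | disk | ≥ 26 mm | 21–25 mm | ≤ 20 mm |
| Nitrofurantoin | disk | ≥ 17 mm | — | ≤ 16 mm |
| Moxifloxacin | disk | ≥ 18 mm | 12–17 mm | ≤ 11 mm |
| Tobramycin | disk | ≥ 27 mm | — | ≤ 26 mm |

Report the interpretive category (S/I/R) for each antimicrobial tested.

Azithromycin: 21 mm is ≥ 17 mm — susceptible
Chloramphenicol: 21 mm is ≥ 17 mm — Susceptible
Oxacillin (32 mm) ≥ 30 mm → Susceptible
Nitrofurantoin (18 mm) ≥ 17 mm — S
Ciprofloxacin (24 mm) ≥ 22 mm ⇒ S
Moxifloxacin: 11 mm is ≤ 11 mm ⇒ R
Linezolid 27 mm: ≥ 26 mm ⇒ susceptible
Tobramycin: 34 mm is ≥ 27 mm → S

S, S, S, S, S, R, S, S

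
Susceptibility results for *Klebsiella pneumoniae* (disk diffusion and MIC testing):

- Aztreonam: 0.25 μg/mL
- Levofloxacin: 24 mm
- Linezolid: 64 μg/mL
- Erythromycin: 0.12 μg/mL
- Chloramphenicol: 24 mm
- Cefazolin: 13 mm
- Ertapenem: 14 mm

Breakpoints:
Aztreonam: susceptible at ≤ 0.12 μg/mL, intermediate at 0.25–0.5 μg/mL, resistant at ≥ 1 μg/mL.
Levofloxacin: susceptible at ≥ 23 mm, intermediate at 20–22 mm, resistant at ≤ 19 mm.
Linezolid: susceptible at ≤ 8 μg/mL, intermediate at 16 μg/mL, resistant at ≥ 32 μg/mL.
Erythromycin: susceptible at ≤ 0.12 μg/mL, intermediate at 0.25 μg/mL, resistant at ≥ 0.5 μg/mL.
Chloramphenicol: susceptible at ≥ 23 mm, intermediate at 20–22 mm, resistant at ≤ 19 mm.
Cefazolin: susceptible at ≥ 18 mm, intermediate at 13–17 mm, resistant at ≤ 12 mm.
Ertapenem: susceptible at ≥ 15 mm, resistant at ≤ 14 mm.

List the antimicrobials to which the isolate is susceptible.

levofloxacin, erythromycin, chloramphenicol

Aztreonam 0.25 μg/mL: in 0.25–0.5 μg/mL → intermediate
Levofloxacin 24 mm: ≥ 23 mm — susceptible
Linezolid: 64 μg/mL is ≥ 32 μg/mL ⇒ R
Erythromycin 0.12 μg/mL: ≤ 0.12 μg/mL ⇒ Susceptible
Chloramphenicol 24 mm: ≥ 23 mm → susceptible
Cefazolin (13 mm) in 13–17 mm ⇒ intermediate
Ertapenem (14 mm) ≤ 14 mm → Resistant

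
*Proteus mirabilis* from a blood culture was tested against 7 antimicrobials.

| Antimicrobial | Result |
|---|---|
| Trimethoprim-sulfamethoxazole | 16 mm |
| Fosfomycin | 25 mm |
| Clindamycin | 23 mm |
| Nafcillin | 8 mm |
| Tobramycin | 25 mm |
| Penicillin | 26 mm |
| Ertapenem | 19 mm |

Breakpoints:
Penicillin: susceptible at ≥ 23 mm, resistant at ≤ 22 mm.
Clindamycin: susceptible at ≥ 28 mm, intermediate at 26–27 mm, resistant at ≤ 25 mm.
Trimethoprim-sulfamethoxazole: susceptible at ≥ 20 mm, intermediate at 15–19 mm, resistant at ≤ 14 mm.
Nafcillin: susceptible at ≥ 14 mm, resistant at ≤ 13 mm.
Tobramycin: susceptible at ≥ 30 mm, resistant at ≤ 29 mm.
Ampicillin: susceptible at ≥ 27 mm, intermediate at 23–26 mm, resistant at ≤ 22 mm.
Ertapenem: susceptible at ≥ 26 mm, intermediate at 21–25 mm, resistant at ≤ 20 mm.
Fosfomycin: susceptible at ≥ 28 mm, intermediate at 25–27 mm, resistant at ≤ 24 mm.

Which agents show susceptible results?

Trimethoprim-sulfamethoxazole (16 mm) in 15–19 mm — Intermediate
Fosfomycin: 25 mm is in 25–27 mm — I
Clindamycin: 23 mm is ≤ 25 mm ⇒ Resistant
Nafcillin 8 mm: ≤ 13 mm → Resistant
Tobramycin 25 mm: ≤ 29 mm ⇒ R
Penicillin: 26 mm is ≥ 23 mm ⇒ susceptible
Ertapenem (19 mm) ≤ 20 mm — R

penicillin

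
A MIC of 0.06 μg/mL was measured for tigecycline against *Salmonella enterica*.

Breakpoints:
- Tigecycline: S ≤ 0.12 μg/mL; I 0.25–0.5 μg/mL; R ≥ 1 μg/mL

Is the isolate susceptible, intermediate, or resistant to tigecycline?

Susceptible

Tigecycline 0.06 μg/mL: ≤ 0.12 μg/mL → susceptible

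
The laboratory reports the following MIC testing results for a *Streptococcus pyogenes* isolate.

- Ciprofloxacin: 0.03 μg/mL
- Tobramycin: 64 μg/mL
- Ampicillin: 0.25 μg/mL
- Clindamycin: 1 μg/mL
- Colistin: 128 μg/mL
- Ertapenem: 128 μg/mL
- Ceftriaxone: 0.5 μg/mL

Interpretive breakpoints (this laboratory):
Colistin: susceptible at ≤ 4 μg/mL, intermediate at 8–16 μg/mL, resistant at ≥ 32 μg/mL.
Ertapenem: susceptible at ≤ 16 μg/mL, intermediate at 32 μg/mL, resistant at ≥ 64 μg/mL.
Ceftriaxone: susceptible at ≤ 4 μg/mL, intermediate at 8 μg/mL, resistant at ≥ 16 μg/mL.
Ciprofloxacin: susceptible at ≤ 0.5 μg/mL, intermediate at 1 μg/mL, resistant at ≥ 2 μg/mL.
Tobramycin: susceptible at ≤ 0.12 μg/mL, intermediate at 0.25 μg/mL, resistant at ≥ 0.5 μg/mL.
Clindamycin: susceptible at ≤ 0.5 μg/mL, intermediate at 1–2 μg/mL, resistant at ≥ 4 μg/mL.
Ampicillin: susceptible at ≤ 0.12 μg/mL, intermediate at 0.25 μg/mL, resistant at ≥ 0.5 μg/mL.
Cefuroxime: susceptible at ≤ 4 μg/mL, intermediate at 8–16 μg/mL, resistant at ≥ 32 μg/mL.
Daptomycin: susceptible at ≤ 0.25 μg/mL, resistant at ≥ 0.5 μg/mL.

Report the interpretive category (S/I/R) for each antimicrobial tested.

S, R, I, I, R, R, S

Ciprofloxacin 0.03 μg/mL: ≤ 0.5 μg/mL — S
Tobramycin: 64 μg/mL is ≥ 0.5 μg/mL — Resistant
Ampicillin 0.25 μg/mL: = 0.25 μg/mL ⇒ I
Clindamycin (1 μg/mL) in 1–2 μg/mL → I
Colistin (128 μg/mL) ≥ 32 μg/mL → R
Ertapenem: 128 μg/mL is ≥ 64 μg/mL ⇒ Resistant
Ceftriaxone 0.5 μg/mL: ≤ 4 μg/mL — S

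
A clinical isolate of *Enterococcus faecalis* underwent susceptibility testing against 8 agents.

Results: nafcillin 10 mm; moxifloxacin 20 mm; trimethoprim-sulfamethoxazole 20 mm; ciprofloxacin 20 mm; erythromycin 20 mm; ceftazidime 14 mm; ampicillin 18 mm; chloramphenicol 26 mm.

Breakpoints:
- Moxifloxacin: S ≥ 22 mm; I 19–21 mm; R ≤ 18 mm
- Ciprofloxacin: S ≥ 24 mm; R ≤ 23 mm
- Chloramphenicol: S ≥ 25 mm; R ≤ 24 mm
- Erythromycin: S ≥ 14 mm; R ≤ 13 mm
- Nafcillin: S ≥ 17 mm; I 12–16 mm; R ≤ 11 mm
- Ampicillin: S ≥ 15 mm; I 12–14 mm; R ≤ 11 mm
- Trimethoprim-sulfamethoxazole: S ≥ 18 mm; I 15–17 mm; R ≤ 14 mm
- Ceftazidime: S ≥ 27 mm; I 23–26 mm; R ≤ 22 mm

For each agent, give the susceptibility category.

R, I, S, R, S, R, S, S

Nafcillin 10 mm: ≤ 11 mm → resistant
Moxifloxacin 20 mm: in 19–21 mm ⇒ I
Trimethoprim-sulfamethoxazole (20 mm) ≥ 18 mm ⇒ susceptible
Ciprofloxacin (20 mm) ≤ 23 mm ⇒ Resistant
Erythromycin 20 mm: ≥ 14 mm ⇒ Susceptible
Ceftazidime: 14 mm is ≤ 22 mm ⇒ Resistant
Ampicillin 18 mm: ≥ 15 mm ⇒ Susceptible
Chloramphenicol: 26 mm is ≥ 25 mm ⇒ Susceptible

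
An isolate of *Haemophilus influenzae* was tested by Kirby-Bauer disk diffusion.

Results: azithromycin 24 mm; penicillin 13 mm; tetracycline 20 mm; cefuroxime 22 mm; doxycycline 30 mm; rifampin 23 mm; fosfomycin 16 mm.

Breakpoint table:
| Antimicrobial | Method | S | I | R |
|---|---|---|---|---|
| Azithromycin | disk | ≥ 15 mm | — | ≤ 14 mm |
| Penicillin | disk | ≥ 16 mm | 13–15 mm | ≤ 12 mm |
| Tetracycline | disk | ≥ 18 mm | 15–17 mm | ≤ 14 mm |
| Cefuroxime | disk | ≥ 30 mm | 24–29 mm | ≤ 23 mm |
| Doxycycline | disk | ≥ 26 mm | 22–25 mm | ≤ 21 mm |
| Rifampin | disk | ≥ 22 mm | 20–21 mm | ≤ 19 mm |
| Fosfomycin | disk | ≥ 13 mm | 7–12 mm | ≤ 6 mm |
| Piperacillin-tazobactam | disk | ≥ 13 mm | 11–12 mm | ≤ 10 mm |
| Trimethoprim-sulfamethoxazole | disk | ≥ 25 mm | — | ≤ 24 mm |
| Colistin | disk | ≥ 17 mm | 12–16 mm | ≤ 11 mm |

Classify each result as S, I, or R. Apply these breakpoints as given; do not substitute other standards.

S, I, S, R, S, S, S

Azithromycin (24 mm) ≥ 15 mm → S
Penicillin (13 mm) in 13–15 mm ⇒ I
Tetracycline 20 mm: ≥ 18 mm → susceptible
Cefuroxime (22 mm) ≤ 23 mm — Resistant
Doxycycline 30 mm: ≥ 26 mm — susceptible
Rifampin: 23 mm is ≥ 22 mm ⇒ S
Fosfomycin: 16 mm is ≥ 13 mm — S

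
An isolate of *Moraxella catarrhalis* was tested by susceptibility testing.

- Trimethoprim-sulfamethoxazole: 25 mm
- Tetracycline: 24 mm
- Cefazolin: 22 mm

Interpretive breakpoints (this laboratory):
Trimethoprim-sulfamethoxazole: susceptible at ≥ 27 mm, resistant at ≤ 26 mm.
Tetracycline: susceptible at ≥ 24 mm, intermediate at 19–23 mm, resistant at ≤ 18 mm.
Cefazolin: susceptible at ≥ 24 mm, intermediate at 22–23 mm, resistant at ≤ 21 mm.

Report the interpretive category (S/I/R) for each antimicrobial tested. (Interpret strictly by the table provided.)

Trimethoprim-sulfamethoxazole: 25 mm is ≤ 26 mm → resistant
Tetracycline: 24 mm is ≥ 24 mm — susceptible
Cefazolin: 22 mm is in 22–23 mm — intermediate

R, S, I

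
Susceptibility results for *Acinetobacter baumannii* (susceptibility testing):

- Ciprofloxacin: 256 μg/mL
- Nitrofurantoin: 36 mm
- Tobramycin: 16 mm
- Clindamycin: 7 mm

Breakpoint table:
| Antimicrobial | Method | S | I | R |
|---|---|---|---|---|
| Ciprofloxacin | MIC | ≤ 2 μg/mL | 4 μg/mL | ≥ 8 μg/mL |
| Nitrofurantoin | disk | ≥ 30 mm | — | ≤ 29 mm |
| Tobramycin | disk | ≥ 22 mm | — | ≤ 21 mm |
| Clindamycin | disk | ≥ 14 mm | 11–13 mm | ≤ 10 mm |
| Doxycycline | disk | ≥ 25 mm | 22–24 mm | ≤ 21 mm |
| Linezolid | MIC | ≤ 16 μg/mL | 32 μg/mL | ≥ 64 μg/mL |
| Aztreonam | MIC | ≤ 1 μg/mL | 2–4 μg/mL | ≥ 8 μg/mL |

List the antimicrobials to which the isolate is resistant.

Ciprofloxacin: 256 μg/mL is ≥ 8 μg/mL — resistant
Nitrofurantoin (36 mm) ≥ 30 mm → S
Tobramycin 16 mm: ≤ 21 mm ⇒ resistant
Clindamycin: 7 mm is ≤ 10 mm — R

ciprofloxacin, tobramycin, clindamycin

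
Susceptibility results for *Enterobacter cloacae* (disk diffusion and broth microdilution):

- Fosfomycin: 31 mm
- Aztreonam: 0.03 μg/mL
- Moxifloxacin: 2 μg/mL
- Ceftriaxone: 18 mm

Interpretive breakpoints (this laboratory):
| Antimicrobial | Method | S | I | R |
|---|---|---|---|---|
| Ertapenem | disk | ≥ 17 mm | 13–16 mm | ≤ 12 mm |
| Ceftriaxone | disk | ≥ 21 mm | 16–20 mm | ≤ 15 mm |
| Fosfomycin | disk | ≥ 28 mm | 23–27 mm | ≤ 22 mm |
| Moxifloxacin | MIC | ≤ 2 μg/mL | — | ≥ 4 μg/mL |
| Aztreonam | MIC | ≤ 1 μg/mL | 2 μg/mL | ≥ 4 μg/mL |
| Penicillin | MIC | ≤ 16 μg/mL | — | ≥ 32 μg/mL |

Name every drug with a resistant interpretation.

Fosfomycin 31 mm: ≥ 28 mm ⇒ Susceptible
Aztreonam 0.03 μg/mL: ≤ 1 μg/mL ⇒ susceptible
Moxifloxacin (2 μg/mL) ≤ 2 μg/mL → S
Ceftriaxone 18 mm: in 16–20 mm ⇒ intermediate

none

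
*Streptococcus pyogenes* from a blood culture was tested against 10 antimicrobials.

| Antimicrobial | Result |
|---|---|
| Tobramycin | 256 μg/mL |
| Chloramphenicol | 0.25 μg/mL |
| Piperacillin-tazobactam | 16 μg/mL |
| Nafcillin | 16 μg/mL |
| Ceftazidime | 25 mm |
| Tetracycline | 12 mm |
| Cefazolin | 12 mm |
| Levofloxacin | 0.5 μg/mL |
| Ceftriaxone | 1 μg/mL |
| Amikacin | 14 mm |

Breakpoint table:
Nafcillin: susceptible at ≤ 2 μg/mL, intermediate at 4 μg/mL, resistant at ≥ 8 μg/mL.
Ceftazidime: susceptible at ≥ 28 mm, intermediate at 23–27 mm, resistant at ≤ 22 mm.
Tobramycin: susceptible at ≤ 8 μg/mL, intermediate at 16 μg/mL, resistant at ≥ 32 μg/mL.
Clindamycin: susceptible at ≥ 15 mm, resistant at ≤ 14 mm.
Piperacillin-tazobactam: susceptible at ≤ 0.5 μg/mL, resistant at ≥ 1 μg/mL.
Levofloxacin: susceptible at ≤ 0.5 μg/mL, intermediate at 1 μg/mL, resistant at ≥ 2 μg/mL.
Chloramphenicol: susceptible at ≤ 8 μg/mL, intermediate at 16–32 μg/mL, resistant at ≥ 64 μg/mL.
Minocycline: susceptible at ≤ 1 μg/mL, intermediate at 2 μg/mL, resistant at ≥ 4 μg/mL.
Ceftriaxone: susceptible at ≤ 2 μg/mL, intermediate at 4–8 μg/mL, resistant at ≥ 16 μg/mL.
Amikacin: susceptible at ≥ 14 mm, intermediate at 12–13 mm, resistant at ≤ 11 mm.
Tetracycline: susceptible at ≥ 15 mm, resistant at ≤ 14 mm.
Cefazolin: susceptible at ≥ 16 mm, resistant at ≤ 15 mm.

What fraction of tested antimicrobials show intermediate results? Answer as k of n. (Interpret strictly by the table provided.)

Tobramycin 256 μg/mL: ≥ 32 μg/mL → Resistant
Chloramphenicol (0.25 μg/mL) ≤ 8 μg/mL → S
Piperacillin-tazobactam 16 μg/mL: ≥ 1 μg/mL — Resistant
Nafcillin: 16 μg/mL is ≥ 8 μg/mL — Resistant
Ceftazidime (25 mm) in 23–27 mm — intermediate
Tetracycline 12 mm: ≤ 14 mm — Resistant
Cefazolin 12 mm: ≤ 15 mm → Resistant
Levofloxacin 0.5 μg/mL: ≤ 0.5 μg/mL ⇒ S
Ceftriaxone: 1 μg/mL is ≤ 2 μg/mL ⇒ susceptible
Amikacin: 14 mm is ≥ 14 mm — susceptible
Intermediate: 1/10

1 of 10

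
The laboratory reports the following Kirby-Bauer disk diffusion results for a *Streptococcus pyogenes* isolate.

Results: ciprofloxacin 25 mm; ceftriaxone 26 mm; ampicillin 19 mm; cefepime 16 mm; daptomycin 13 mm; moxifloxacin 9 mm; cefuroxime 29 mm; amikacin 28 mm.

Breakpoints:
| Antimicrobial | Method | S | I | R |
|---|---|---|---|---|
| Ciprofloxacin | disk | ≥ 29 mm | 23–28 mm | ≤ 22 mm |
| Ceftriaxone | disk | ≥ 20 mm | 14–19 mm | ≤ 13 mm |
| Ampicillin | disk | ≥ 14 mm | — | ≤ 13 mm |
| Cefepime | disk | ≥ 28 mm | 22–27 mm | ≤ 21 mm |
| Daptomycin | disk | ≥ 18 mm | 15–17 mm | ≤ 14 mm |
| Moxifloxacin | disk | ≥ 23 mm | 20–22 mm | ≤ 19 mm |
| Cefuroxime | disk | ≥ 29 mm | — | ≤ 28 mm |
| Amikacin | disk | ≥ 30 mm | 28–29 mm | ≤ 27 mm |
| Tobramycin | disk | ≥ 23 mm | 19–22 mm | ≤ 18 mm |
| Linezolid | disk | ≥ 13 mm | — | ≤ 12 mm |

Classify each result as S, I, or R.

I, S, S, R, R, R, S, I

Ciprofloxacin (25 mm) in 23–28 mm → intermediate
Ceftriaxone 26 mm: ≥ 20 mm ⇒ Susceptible
Ampicillin 19 mm: ≥ 14 mm — Susceptible
Cefepime 16 mm: ≤ 21 mm — R
Daptomycin 13 mm: ≤ 14 mm → R
Moxifloxacin 9 mm: ≤ 19 mm → resistant
Cefuroxime: 29 mm is ≥ 29 mm — S
Amikacin 28 mm: in 28–29 mm → I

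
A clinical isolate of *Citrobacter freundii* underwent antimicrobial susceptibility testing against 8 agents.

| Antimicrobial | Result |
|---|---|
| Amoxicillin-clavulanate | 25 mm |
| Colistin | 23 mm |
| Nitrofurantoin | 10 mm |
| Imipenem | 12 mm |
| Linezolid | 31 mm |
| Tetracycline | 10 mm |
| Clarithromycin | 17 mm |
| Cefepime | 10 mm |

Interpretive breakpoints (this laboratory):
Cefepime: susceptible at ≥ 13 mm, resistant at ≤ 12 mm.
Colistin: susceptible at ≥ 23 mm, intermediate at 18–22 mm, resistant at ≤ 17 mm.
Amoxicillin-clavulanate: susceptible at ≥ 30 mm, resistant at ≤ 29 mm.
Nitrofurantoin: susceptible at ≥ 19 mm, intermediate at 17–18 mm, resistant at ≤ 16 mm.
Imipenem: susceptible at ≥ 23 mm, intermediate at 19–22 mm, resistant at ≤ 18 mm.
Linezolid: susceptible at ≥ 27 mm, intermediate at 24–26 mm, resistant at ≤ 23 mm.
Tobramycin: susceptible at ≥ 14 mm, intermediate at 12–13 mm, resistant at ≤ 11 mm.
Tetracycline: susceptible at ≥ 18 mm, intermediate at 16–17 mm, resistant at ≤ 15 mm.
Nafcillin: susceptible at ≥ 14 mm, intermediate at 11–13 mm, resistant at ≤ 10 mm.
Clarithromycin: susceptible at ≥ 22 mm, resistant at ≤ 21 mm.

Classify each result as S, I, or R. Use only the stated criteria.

R, S, R, R, S, R, R, R

Amoxicillin-clavulanate (25 mm) ≤ 29 mm — R
Colistin (23 mm) ≥ 23 mm — S
Nitrofurantoin 10 mm: ≤ 16 mm ⇒ resistant
Imipenem 12 mm: ≤ 18 mm → R
Linezolid 31 mm: ≥ 27 mm → Susceptible
Tetracycline (10 mm) ≤ 15 mm → R
Clarithromycin (17 mm) ≤ 21 mm → resistant
Cefepime (10 mm) ≤ 12 mm — R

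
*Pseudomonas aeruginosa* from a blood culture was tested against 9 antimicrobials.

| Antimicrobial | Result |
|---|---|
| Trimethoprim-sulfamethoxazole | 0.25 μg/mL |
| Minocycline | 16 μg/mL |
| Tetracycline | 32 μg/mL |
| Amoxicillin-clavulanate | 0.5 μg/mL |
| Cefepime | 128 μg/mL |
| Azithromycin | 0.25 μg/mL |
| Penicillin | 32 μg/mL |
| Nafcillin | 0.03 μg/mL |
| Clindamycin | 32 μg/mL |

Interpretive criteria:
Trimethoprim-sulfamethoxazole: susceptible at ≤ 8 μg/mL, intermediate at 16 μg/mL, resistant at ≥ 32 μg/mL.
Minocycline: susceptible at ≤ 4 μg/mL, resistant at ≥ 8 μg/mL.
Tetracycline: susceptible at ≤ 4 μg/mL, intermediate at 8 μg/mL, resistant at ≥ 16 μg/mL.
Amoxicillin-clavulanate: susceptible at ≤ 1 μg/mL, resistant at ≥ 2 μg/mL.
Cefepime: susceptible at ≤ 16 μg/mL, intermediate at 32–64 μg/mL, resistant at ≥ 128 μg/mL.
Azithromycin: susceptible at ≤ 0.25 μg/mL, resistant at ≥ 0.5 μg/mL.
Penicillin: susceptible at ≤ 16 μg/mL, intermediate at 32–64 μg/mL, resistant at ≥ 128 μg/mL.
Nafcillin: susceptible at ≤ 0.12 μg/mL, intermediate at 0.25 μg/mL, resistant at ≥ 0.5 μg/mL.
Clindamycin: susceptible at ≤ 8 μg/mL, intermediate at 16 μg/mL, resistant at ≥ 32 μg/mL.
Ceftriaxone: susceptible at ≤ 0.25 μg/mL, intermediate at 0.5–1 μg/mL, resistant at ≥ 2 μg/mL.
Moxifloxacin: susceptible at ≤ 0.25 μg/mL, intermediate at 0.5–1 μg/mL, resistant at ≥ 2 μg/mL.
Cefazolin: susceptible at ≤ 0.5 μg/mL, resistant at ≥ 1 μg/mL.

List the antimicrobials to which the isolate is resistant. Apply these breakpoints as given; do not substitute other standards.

Trimethoprim-sulfamethoxazole (0.25 μg/mL) ≤ 8 μg/mL → S
Minocycline: 16 μg/mL is ≥ 8 μg/mL ⇒ Resistant
Tetracycline 32 μg/mL: ≥ 16 μg/mL → R
Amoxicillin-clavulanate (0.5 μg/mL) ≤ 1 μg/mL — Susceptible
Cefepime 128 μg/mL: ≥ 128 μg/mL — Resistant
Azithromycin 0.25 μg/mL: ≤ 0.25 μg/mL ⇒ Susceptible
Penicillin: 32 μg/mL is in 32–64 μg/mL ⇒ I
Nafcillin 0.03 μg/mL: ≤ 0.12 μg/mL → Susceptible
Clindamycin 32 μg/mL: ≥ 32 μg/mL → R

minocycline, tetracycline, cefepime, clindamycin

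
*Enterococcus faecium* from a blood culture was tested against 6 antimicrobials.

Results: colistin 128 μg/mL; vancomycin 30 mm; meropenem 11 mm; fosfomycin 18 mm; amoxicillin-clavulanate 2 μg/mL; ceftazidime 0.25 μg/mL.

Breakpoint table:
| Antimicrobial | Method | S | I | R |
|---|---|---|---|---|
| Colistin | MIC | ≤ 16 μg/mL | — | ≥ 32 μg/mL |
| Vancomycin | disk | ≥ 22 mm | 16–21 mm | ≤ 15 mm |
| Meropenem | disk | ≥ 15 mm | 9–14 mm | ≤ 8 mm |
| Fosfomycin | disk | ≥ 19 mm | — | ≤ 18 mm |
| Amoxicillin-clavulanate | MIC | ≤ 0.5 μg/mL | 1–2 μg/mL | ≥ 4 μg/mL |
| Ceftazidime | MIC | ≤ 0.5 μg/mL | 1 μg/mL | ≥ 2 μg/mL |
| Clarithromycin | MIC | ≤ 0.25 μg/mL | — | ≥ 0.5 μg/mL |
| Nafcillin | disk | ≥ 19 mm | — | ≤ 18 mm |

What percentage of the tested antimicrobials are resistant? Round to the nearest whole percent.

Colistin 128 μg/mL: ≥ 32 μg/mL ⇒ Resistant
Vancomycin 30 mm: ≥ 22 mm → Susceptible
Meropenem (11 mm) in 9–14 mm → Intermediate
Fosfomycin 18 mm: ≤ 18 mm — R
Amoxicillin-clavulanate 2 μg/mL: in 1–2 μg/mL → I
Ceftazidime: 0.25 μg/mL is ≤ 0.5 μg/mL — susceptible
Resistant: 2/6

33%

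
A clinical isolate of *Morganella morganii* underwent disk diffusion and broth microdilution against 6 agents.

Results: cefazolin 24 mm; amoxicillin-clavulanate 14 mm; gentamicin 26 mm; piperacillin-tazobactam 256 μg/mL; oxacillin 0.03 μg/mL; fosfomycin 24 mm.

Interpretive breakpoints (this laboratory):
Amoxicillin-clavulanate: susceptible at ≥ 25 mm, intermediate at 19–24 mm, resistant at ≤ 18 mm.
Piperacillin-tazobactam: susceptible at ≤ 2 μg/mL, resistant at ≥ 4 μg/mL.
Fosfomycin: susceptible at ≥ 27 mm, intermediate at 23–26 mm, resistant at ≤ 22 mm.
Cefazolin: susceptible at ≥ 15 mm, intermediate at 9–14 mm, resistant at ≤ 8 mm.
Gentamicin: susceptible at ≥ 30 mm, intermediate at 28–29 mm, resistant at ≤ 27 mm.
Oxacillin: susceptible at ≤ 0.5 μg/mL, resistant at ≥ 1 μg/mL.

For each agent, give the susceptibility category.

S, R, R, R, S, I

Cefazolin 24 mm: ≥ 15 mm — Susceptible
Amoxicillin-clavulanate (14 mm) ≤ 18 mm → R
Gentamicin: 26 mm is ≤ 27 mm → R
Piperacillin-tazobactam (256 μg/mL) ≥ 4 μg/mL ⇒ resistant
Oxacillin 0.03 μg/mL: ≤ 0.5 μg/mL ⇒ Susceptible
Fosfomycin: 24 mm is in 23–26 mm ⇒ Intermediate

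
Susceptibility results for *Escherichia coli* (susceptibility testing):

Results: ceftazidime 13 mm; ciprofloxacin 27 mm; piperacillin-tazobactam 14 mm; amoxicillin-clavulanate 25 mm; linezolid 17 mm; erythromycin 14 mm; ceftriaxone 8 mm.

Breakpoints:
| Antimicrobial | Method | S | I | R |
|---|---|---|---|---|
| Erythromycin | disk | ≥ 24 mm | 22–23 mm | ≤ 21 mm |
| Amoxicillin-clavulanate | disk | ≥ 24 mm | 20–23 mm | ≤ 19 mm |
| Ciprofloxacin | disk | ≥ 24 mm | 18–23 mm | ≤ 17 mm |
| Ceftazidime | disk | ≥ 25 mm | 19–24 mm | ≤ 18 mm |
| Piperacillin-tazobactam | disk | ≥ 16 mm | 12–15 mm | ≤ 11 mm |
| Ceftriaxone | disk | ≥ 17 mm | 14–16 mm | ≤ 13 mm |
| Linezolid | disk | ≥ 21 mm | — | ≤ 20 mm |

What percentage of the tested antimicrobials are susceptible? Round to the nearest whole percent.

Ceftazidime (13 mm) ≤ 18 mm → resistant
Ciprofloxacin 27 mm: ≥ 24 mm → susceptible
Piperacillin-tazobactam 14 mm: in 12–15 mm — intermediate
Amoxicillin-clavulanate 25 mm: ≥ 24 mm — Susceptible
Linezolid (17 mm) ≤ 20 mm → Resistant
Erythromycin 14 mm: ≤ 21 mm ⇒ Resistant
Ceftriaxone: 8 mm is ≤ 13 mm ⇒ R
Susceptible: 2/7

29%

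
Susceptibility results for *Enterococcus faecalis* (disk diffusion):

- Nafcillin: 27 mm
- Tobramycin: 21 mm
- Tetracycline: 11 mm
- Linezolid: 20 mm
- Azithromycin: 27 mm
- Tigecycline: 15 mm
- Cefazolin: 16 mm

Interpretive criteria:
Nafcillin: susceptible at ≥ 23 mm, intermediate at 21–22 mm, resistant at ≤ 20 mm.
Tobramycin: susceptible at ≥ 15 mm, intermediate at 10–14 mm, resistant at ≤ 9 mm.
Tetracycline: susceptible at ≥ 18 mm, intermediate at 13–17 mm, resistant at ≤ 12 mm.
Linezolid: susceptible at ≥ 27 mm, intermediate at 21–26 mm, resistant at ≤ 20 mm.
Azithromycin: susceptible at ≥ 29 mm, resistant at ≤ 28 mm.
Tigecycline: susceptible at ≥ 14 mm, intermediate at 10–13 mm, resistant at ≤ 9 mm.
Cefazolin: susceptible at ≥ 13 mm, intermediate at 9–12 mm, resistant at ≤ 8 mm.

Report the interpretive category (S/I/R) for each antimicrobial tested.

S, S, R, R, R, S, S

Nafcillin (27 mm) ≥ 23 mm → susceptible
Tobramycin: 21 mm is ≥ 15 mm — susceptible
Tetracycline (11 mm) ≤ 12 mm — Resistant
Linezolid 20 mm: ≤ 20 mm → R
Azithromycin 27 mm: ≤ 28 mm — resistant
Tigecycline: 15 mm is ≥ 14 mm → Susceptible
Cefazolin 16 mm: ≥ 13 mm ⇒ S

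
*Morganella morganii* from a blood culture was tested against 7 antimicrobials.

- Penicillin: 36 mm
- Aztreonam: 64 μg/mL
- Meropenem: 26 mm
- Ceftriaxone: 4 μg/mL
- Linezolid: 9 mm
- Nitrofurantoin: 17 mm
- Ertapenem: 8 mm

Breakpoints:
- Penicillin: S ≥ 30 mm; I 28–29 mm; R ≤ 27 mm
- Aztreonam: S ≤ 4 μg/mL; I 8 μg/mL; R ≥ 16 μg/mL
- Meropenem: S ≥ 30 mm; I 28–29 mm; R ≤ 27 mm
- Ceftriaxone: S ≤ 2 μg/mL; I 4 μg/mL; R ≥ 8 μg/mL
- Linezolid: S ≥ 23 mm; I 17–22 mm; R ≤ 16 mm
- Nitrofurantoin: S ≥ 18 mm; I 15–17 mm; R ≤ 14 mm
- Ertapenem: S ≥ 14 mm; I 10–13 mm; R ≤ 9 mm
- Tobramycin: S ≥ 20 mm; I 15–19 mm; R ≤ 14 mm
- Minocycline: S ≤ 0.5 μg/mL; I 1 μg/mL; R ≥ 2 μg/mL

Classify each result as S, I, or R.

S, R, R, I, R, I, R

Penicillin: 36 mm is ≥ 30 mm — Susceptible
Aztreonam (64 μg/mL) ≥ 16 μg/mL ⇒ resistant
Meropenem: 26 mm is ≤ 27 mm — Resistant
Ceftriaxone 4 μg/mL: = 4 μg/mL — intermediate
Linezolid: 9 mm is ≤ 16 mm — R
Nitrofurantoin (17 mm) in 15–17 mm ⇒ I
Ertapenem (8 mm) ≤ 9 mm → R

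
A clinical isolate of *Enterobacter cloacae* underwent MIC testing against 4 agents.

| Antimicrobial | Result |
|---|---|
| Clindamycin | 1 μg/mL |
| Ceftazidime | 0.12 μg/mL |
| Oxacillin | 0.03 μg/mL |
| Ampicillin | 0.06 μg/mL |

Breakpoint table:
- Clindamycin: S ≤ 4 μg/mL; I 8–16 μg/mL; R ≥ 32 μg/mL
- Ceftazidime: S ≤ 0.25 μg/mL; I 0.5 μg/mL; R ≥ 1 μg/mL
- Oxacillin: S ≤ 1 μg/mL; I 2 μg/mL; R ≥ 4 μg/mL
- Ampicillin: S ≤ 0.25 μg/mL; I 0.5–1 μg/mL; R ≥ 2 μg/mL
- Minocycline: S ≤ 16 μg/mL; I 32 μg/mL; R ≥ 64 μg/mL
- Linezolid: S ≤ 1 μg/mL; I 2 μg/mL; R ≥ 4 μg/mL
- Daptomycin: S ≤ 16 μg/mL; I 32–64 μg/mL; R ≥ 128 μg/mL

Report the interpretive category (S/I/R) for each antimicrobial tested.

S, S, S, S

Clindamycin (1 μg/mL) ≤ 4 μg/mL — susceptible
Ceftazidime 0.12 μg/mL: ≤ 0.25 μg/mL ⇒ Susceptible
Oxacillin 0.03 μg/mL: ≤ 1 μg/mL → Susceptible
Ampicillin: 0.06 μg/mL is ≤ 0.25 μg/mL — Susceptible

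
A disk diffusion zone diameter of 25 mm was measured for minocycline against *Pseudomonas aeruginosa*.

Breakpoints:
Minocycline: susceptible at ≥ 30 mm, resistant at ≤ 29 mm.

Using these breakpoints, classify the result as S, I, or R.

Resistant

Minocycline 25 mm: ≤ 29 mm ⇒ resistant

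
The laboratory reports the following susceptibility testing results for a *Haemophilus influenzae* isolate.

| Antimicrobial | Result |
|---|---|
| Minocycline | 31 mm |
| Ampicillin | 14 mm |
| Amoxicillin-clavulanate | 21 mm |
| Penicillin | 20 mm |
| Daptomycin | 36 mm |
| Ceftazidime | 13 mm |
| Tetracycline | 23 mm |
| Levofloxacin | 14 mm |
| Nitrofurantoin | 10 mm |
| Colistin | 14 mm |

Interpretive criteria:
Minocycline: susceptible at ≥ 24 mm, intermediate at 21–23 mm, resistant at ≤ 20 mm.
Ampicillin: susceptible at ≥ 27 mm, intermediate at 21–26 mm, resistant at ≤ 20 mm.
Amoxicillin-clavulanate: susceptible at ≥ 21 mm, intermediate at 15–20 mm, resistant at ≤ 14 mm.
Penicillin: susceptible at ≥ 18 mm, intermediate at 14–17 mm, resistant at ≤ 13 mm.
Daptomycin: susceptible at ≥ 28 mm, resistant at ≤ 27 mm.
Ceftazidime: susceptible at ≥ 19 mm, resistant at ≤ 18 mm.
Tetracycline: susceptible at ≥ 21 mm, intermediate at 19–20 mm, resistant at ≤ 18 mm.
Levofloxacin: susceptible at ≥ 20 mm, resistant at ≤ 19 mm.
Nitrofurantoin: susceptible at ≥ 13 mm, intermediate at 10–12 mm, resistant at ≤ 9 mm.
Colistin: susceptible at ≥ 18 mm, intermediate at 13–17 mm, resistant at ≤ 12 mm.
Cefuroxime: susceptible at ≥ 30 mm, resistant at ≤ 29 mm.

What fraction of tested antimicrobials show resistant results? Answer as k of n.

Minocycline 31 mm: ≥ 24 mm — susceptible
Ampicillin (14 mm) ≤ 20 mm ⇒ resistant
Amoxicillin-clavulanate (21 mm) ≥ 21 mm ⇒ S
Penicillin: 20 mm is ≥ 18 mm — susceptible
Daptomycin: 36 mm is ≥ 28 mm — Susceptible
Ceftazidime (13 mm) ≤ 18 mm ⇒ R
Tetracycline 23 mm: ≥ 21 mm → susceptible
Levofloxacin 14 mm: ≤ 19 mm ⇒ Resistant
Nitrofurantoin (10 mm) in 10–12 mm → Intermediate
Colistin: 14 mm is in 13–17 mm ⇒ intermediate
Resistant: 3/10

3 of 10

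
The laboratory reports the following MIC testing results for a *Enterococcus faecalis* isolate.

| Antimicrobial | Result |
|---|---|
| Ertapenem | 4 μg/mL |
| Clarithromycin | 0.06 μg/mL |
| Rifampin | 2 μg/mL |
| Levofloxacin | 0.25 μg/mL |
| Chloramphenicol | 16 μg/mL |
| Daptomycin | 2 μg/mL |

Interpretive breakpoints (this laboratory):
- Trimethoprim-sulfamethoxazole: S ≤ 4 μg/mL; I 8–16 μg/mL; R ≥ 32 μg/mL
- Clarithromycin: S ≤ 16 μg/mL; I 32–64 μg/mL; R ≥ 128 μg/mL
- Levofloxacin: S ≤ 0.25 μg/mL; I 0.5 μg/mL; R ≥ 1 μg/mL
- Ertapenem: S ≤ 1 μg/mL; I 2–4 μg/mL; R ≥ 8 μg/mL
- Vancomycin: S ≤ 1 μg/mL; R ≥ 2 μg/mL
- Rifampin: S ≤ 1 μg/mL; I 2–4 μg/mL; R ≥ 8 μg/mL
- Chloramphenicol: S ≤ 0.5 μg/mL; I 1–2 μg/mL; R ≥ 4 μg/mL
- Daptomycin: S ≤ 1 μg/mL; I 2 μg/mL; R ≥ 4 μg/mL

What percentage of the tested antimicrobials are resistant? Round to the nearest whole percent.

Ertapenem (4 μg/mL) in 2–4 μg/mL ⇒ I
Clarithromycin 0.06 μg/mL: ≤ 16 μg/mL ⇒ Susceptible
Rifampin: 2 μg/mL is in 2–4 μg/mL → Intermediate
Levofloxacin: 0.25 μg/mL is ≤ 0.25 μg/mL → S
Chloramphenicol: 16 μg/mL is ≥ 4 μg/mL → Resistant
Daptomycin 2 μg/mL: = 2 μg/mL → Intermediate
Resistant: 1/6

17%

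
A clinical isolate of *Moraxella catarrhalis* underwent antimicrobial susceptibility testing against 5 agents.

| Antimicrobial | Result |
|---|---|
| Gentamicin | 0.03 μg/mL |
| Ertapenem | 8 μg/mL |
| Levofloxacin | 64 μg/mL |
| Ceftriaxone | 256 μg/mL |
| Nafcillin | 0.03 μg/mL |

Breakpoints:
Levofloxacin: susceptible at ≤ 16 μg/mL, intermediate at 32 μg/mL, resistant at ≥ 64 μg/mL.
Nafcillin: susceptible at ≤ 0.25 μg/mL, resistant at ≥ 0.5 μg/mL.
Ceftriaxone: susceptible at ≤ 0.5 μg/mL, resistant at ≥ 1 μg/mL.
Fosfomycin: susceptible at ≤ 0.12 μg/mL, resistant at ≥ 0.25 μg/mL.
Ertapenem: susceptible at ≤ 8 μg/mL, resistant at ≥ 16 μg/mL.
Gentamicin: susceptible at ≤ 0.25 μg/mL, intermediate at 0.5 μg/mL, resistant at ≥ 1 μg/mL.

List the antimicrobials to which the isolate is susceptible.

gentamicin, ertapenem, nafcillin

Gentamicin (0.03 μg/mL) ≤ 0.25 μg/mL → susceptible
Ertapenem (8 μg/mL) ≤ 8 μg/mL ⇒ S
Levofloxacin 64 μg/mL: ≥ 64 μg/mL — Resistant
Ceftriaxone: 256 μg/mL is ≥ 1 μg/mL → resistant
Nafcillin 0.03 μg/mL: ≤ 0.25 μg/mL → susceptible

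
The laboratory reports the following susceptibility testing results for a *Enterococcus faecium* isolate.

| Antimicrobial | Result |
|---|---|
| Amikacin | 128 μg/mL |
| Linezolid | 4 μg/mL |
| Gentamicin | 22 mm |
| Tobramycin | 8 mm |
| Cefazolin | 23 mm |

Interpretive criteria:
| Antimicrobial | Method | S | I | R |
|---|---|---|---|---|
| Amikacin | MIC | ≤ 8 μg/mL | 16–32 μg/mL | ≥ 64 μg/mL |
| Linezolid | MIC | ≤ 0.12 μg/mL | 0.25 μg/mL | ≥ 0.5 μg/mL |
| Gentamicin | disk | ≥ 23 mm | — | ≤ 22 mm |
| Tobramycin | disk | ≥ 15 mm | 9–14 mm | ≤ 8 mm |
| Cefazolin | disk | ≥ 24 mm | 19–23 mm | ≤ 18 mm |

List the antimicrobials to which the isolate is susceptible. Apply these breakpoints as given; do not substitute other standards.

none

Amikacin 128 μg/mL: ≥ 64 μg/mL ⇒ Resistant
Linezolid: 4 μg/mL is ≥ 0.5 μg/mL ⇒ resistant
Gentamicin: 22 mm is ≤ 22 mm — R
Tobramycin 8 mm: ≤ 8 mm — Resistant
Cefazolin 23 mm: in 19–23 mm ⇒ Intermediate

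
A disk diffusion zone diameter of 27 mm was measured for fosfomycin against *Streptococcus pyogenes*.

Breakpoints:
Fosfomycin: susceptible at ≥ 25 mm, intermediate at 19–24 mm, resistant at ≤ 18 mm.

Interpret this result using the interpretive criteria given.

Fosfomycin (27 mm) ≥ 25 mm ⇒ Susceptible

S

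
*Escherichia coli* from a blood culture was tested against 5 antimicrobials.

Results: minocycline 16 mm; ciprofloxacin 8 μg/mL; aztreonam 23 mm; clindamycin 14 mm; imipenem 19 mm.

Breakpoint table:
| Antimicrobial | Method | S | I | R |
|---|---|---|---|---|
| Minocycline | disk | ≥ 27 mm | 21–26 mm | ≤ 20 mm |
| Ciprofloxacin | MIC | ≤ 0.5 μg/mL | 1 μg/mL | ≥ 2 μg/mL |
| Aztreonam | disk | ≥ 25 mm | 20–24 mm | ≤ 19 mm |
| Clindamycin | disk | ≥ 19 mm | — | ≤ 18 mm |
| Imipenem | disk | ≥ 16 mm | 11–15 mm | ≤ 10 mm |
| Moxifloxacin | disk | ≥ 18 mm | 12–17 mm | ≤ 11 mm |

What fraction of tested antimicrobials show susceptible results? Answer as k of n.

Minocycline: 16 mm is ≤ 20 mm — resistant
Ciprofloxacin 8 μg/mL: ≥ 2 μg/mL — resistant
Aztreonam 23 mm: in 20–24 mm → intermediate
Clindamycin 14 mm: ≤ 18 mm — Resistant
Imipenem 19 mm: ≥ 16 mm — S
Susceptible: 1/5

1 of 5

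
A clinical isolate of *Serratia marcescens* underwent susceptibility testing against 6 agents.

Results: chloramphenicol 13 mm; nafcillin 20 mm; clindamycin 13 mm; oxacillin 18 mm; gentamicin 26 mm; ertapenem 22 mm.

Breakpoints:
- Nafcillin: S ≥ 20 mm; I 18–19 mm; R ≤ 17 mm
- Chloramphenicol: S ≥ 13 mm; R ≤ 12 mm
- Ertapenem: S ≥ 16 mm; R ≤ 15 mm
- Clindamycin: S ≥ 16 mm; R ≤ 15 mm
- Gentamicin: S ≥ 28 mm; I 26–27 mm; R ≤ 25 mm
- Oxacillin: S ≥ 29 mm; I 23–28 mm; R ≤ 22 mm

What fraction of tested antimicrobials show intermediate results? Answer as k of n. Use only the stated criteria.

1 of 6

Chloramphenicol: 13 mm is ≥ 13 mm — Susceptible
Nafcillin (20 mm) ≥ 20 mm — S
Clindamycin (13 mm) ≤ 15 mm — R
Oxacillin: 18 mm is ≤ 22 mm ⇒ R
Gentamicin: 26 mm is in 26–27 mm → I
Ertapenem 22 mm: ≥ 16 mm → susceptible
Intermediate: 1/6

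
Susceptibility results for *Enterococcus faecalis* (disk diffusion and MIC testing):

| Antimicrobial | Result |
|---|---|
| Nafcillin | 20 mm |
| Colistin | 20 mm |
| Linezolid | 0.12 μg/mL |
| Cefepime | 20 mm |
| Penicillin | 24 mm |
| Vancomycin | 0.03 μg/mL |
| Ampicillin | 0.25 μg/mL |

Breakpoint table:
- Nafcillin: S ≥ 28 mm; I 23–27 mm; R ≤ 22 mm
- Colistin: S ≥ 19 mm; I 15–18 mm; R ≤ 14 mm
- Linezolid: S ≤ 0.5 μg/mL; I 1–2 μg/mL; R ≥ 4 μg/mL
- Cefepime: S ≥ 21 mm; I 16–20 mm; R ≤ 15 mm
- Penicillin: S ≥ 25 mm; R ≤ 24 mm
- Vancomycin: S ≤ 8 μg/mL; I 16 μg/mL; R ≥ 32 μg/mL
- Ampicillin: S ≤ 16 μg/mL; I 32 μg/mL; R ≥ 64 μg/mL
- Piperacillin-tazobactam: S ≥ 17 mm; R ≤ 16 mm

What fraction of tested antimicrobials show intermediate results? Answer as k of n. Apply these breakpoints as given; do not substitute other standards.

1 of 7

Nafcillin 20 mm: ≤ 22 mm → resistant
Colistin: 20 mm is ≥ 19 mm — Susceptible
Linezolid (0.12 μg/mL) ≤ 0.5 μg/mL ⇒ S
Cefepime 20 mm: in 16–20 mm — Intermediate
Penicillin 24 mm: ≤ 24 mm ⇒ Resistant
Vancomycin: 0.03 μg/mL is ≤ 8 μg/mL ⇒ susceptible
Ampicillin: 0.25 μg/mL is ≤ 16 μg/mL — Susceptible
Intermediate: 1/7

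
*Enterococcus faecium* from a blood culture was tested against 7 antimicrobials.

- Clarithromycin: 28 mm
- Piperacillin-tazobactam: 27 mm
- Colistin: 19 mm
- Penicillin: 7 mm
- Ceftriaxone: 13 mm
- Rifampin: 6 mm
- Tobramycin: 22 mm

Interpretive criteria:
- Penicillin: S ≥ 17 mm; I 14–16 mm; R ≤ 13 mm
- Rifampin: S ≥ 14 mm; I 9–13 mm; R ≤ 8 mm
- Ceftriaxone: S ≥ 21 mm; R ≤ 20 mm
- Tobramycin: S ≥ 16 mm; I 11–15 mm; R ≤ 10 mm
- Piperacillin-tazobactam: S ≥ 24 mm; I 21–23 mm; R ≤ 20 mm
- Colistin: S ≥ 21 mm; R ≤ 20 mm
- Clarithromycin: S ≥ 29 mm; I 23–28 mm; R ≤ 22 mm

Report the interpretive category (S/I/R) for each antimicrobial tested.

I, S, R, R, R, R, S

Clarithromycin 28 mm: in 23–28 mm → intermediate
Piperacillin-tazobactam (27 mm) ≥ 24 mm — S
Colistin (19 mm) ≤ 20 mm ⇒ resistant
Penicillin 7 mm: ≤ 13 mm — R
Ceftriaxone 13 mm: ≤ 20 mm ⇒ R
Rifampin: 6 mm is ≤ 8 mm → resistant
Tobramycin 22 mm: ≥ 16 mm — susceptible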